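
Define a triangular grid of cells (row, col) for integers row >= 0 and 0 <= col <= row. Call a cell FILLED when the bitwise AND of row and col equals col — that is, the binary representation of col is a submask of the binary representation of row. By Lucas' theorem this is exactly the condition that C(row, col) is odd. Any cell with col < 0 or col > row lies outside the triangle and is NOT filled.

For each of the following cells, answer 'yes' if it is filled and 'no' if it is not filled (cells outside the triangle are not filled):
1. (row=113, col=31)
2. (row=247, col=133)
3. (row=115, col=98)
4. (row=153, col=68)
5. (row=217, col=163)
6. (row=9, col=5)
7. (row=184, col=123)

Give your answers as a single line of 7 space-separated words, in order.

Answer: no yes yes no no no no

Derivation:
(113,31): row=0b1110001, col=0b11111, row AND col = 0b10001 = 17; 17 != 31 -> empty
(247,133): row=0b11110111, col=0b10000101, row AND col = 0b10000101 = 133; 133 == 133 -> filled
(115,98): row=0b1110011, col=0b1100010, row AND col = 0b1100010 = 98; 98 == 98 -> filled
(153,68): row=0b10011001, col=0b1000100, row AND col = 0b0 = 0; 0 != 68 -> empty
(217,163): row=0b11011001, col=0b10100011, row AND col = 0b10000001 = 129; 129 != 163 -> empty
(9,5): row=0b1001, col=0b101, row AND col = 0b1 = 1; 1 != 5 -> empty
(184,123): row=0b10111000, col=0b1111011, row AND col = 0b111000 = 56; 56 != 123 -> empty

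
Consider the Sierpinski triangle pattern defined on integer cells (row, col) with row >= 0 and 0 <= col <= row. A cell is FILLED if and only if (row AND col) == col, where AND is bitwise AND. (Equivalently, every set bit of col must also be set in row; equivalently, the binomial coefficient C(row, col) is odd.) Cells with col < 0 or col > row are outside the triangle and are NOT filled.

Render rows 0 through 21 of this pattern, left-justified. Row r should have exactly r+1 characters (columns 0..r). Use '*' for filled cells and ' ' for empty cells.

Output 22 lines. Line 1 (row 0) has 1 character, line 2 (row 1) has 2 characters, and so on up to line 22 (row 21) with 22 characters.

r0=0: *
r1=1: **
r2=10: * *
r3=11: ****
r4=100: *   *
r5=101: **  **
r6=110: * * * *
r7=111: ********
r8=1000: *       *
r9=1001: **      **
r10=1010: * *     * *
r11=1011: ****    ****
r12=1100: *   *   *   *
r13=1101: **  **  **  **
r14=1110: * * * * * * * *
r15=1111: ****************
r16=10000: *               *
r17=10001: **              **
r18=10010: * *             * *
r19=10011: ****            ****
r20=10100: *   *           *   *
r21=10101: **  **          **  **

Answer: *
**
* *
****
*   *
**  **
* * * *
********
*       *
**      **
* *     * *
****    ****
*   *   *   *
**  **  **  **
* * * * * * * *
****************
*               *
**              **
* *             * *
****            ****
*   *           *   *
**  **          **  **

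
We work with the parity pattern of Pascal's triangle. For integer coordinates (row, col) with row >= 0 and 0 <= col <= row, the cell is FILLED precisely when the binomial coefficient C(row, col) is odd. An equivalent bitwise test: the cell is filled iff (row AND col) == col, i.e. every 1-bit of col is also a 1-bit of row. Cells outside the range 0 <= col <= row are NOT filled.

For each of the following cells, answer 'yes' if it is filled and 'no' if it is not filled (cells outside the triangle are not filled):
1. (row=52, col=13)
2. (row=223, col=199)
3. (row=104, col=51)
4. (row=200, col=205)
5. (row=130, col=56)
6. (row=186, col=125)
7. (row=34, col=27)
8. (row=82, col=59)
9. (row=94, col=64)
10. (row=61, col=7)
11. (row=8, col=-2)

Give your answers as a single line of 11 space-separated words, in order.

Answer: no yes no no no no no no yes no no

Derivation:
(52,13): row=0b110100, col=0b1101, row AND col = 0b100 = 4; 4 != 13 -> empty
(223,199): row=0b11011111, col=0b11000111, row AND col = 0b11000111 = 199; 199 == 199 -> filled
(104,51): row=0b1101000, col=0b110011, row AND col = 0b100000 = 32; 32 != 51 -> empty
(200,205): col outside [0, 200] -> not filled
(130,56): row=0b10000010, col=0b111000, row AND col = 0b0 = 0; 0 != 56 -> empty
(186,125): row=0b10111010, col=0b1111101, row AND col = 0b111000 = 56; 56 != 125 -> empty
(34,27): row=0b100010, col=0b11011, row AND col = 0b10 = 2; 2 != 27 -> empty
(82,59): row=0b1010010, col=0b111011, row AND col = 0b10010 = 18; 18 != 59 -> empty
(94,64): row=0b1011110, col=0b1000000, row AND col = 0b1000000 = 64; 64 == 64 -> filled
(61,7): row=0b111101, col=0b111, row AND col = 0b101 = 5; 5 != 7 -> empty
(8,-2): col outside [0, 8] -> not filled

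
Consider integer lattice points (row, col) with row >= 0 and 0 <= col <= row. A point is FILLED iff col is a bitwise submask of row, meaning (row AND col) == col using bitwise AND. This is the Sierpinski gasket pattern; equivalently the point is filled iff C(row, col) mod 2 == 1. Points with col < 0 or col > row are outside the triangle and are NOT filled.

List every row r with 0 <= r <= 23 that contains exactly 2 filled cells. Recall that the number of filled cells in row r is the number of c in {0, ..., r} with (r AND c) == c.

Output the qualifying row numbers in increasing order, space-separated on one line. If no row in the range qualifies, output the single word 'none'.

Answer: 1 2 4 8 16

Derivation:
Row r has 2^popcount(r) filled cells, so we need popcount(r) = log2(2) = 1.
Scan r = 0..23 and keep those with exactly 1 one-bits:
r=0=0 popcount=0 -> skip
r=1=1 popcount=1 -> KEEP
r=2=10 popcount=1 -> KEEP
r=3=11 popcount=2 -> skip
r=4=100 popcount=1 -> KEEP
r=5=101 popcount=2 -> skip
r=6=110 popcount=2 -> skip
r=7=111 popcount=3 -> skip
r=8=1000 popcount=1 -> KEEP
r=9=1001 popcount=2 -> skip
r=10=1010 popcount=2 -> skip
r=11=1011 popcount=3 -> skip
r=12=1100 popcount=2 -> skip
r=13=1101 popcount=3 -> skip
r=14=1110 popcount=3 -> skip
r=15=1111 popcount=4 -> skip
r=16=10000 popcount=1 -> KEEP
r=17=10001 popcount=2 -> skip
r=18=10010 popcount=2 -> skip
r=19=10011 popcount=3 -> skip
r=20=10100 popcount=2 -> skip
r=21=10101 popcount=3 -> skip
r=22=10110 popcount=3 -> skip
r=23=10111 popcount=4 -> skip
Kept rows: 1 2 4 8 16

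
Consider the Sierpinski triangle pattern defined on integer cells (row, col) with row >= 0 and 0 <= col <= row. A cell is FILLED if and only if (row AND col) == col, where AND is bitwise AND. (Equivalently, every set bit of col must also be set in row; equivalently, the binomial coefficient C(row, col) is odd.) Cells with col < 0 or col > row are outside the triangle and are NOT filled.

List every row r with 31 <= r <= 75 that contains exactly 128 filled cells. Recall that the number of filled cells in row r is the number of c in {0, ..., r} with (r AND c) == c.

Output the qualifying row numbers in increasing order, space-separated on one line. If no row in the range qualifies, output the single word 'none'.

Row r has 2^popcount(r) filled cells, so we need popcount(r) = log2(128) = 7.
Scan r = 31..75 and keep those with exactly 7 one-bits:
r=31=11111 popcount=5 -> skip
r=32=100000 popcount=1 -> skip
r=33=100001 popcount=2 -> skip
r=34=100010 popcount=2 -> skip
r=35=100011 popcount=3 -> skip
r=36=100100 popcount=2 -> skip
r=37=100101 popcount=3 -> skip
r=38=100110 popcount=3 -> skip
r=39=100111 popcount=4 -> skip
r=40=101000 popcount=2 -> skip
r=41=101001 popcount=3 -> skip
r=42=101010 popcount=3 -> skip
r=43=101011 popcount=4 -> skip
r=44=101100 popcount=3 -> skip
r=45=101101 popcount=4 -> skip
r=46=101110 popcount=4 -> skip
r=47=101111 popcount=5 -> skip
r=48=110000 popcount=2 -> skip
r=49=110001 popcount=3 -> skip
r=50=110010 popcount=3 -> skip
r=51=110011 popcount=4 -> skip
r=52=110100 popcount=3 -> skip
r=53=110101 popcount=4 -> skip
r=54=110110 popcount=4 -> skip
r=55=110111 popcount=5 -> skip
r=56=111000 popcount=3 -> skip
r=57=111001 popcount=4 -> skip
r=58=111010 popcount=4 -> skip
r=59=111011 popcount=5 -> skip
r=60=111100 popcount=4 -> skip
r=61=111101 popcount=5 -> skip
r=62=111110 popcount=5 -> skip
r=63=111111 popcount=6 -> skip
r=64=1000000 popcount=1 -> skip
r=65=1000001 popcount=2 -> skip
r=66=1000010 popcount=2 -> skip
r=67=1000011 popcount=3 -> skip
r=68=1000100 popcount=2 -> skip
r=69=1000101 popcount=3 -> skip
r=70=1000110 popcount=3 -> skip
r=71=1000111 popcount=4 -> skip
r=72=1001000 popcount=2 -> skip
r=73=1001001 popcount=3 -> skip
r=74=1001010 popcount=3 -> skip
r=75=1001011 popcount=4 -> skip
Kept rows: none

Answer: none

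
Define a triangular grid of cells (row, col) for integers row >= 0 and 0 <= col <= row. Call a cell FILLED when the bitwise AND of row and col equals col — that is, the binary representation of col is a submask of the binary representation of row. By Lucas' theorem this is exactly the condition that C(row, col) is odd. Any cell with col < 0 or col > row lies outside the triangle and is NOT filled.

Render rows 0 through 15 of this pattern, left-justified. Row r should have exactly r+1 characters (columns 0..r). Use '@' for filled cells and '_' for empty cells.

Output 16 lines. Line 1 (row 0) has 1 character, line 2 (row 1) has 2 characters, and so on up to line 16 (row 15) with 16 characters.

r0=0: @
r1=1: @@
r2=10: @_@
r3=11: @@@@
r4=100: @___@
r5=101: @@__@@
r6=110: @_@_@_@
r7=111: @@@@@@@@
r8=1000: @_______@
r9=1001: @@______@@
r10=1010: @_@_____@_@
r11=1011: @@@@____@@@@
r12=1100: @___@___@___@
r13=1101: @@__@@__@@__@@
r14=1110: @_@_@_@_@_@_@_@
r15=1111: @@@@@@@@@@@@@@@@

Answer: @
@@
@_@
@@@@
@___@
@@__@@
@_@_@_@
@@@@@@@@
@_______@
@@______@@
@_@_____@_@
@@@@____@@@@
@___@___@___@
@@__@@__@@__@@
@_@_@_@_@_@_@_@
@@@@@@@@@@@@@@@@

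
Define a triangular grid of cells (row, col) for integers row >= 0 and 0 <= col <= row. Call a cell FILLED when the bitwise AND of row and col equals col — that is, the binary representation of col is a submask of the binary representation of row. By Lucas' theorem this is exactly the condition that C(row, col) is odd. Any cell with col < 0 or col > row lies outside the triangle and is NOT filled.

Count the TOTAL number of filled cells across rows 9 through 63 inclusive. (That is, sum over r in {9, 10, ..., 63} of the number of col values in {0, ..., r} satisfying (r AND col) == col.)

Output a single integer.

Answer: 700

Derivation:
r9=1001 pc2: +4 =4
r10=1010 pc2: +4 =8
r11=1011 pc3: +8 =16
r12=1100 pc2: +4 =20
r13=1101 pc3: +8 =28
r14=1110 pc3: +8 =36
r15=1111 pc4: +16 =52
r16=10000 pc1: +2 =54
r17=10001 pc2: +4 =58
r18=10010 pc2: +4 =62
r19=10011 pc3: +8 =70
r20=10100 pc2: +4 =74
r21=10101 pc3: +8 =82
r22=10110 pc3: +8 =90
r23=10111 pc4: +16 =106
r24=11000 pc2: +4 =110
r25=11001 pc3: +8 =118
r26=11010 pc3: +8 =126
r27=11011 pc4: +16 =142
r28=11100 pc3: +8 =150
r29=11101 pc4: +16 =166
r30=11110 pc4: +16 =182
r31=11111 pc5: +32 =214
r32=100000 pc1: +2 =216
r33=100001 pc2: +4 =220
r34=100010 pc2: +4 =224
r35=100011 pc3: +8 =232
r36=100100 pc2: +4 =236
r37=100101 pc3: +8 =244
r38=100110 pc3: +8 =252
r39=100111 pc4: +16 =268
r40=101000 pc2: +4 =272
r41=101001 pc3: +8 =280
r42=101010 pc3: +8 =288
r43=101011 pc4: +16 =304
r44=101100 pc3: +8 =312
r45=101101 pc4: +16 =328
r46=101110 pc4: +16 =344
r47=101111 pc5: +32 =376
r48=110000 pc2: +4 =380
r49=110001 pc3: +8 =388
r50=110010 pc3: +8 =396
r51=110011 pc4: +16 =412
r52=110100 pc3: +8 =420
r53=110101 pc4: +16 =436
r54=110110 pc4: +16 =452
r55=110111 pc5: +32 =484
r56=111000 pc3: +8 =492
r57=111001 pc4: +16 =508
r58=111010 pc4: +16 =524
r59=111011 pc5: +32 =556
r60=111100 pc4: +16 =572
r61=111101 pc5: +32 =604
r62=111110 pc5: +32 =636
r63=111111 pc6: +64 =700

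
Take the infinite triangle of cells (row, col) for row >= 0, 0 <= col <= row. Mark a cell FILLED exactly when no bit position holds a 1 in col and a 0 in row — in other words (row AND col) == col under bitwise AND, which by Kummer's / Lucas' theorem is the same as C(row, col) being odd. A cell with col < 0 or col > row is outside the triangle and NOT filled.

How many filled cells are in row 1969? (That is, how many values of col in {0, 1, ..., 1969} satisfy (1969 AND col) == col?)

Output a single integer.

Answer: 128

Derivation:
1969 in binary = 11110110001
popcount(1969) = number of 1-bits in 11110110001 = 7
A col c satisfies (1969 AND c) == c iff every set bit of c is also set in 1969; each of the 7 set bits of 1969 can independently be on or off in c.
count = 2^7 = 128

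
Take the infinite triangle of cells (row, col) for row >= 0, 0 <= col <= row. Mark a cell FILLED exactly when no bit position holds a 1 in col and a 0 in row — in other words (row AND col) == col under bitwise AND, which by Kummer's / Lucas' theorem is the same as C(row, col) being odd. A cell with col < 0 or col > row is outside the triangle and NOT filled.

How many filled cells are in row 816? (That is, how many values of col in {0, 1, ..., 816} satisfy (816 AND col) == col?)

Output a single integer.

Answer: 16

Derivation:
816 in binary = 1100110000
popcount(816) = number of 1-bits in 1100110000 = 4
A col c satisfies (816 AND c) == c iff every set bit of c is also set in 816; each of the 4 set bits of 816 can independently be on or off in c.
count = 2^4 = 16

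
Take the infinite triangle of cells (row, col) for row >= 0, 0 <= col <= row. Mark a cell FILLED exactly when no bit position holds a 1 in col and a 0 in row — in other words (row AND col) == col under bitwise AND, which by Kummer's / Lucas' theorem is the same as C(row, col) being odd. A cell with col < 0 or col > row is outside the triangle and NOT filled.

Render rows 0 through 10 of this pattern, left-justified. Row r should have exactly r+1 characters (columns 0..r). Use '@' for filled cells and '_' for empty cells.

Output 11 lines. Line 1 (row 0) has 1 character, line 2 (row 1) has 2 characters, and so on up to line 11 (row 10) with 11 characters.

r0=0: @
r1=1: @@
r2=10: @_@
r3=11: @@@@
r4=100: @___@
r5=101: @@__@@
r6=110: @_@_@_@
r7=111: @@@@@@@@
r8=1000: @_______@
r9=1001: @@______@@
r10=1010: @_@_____@_@

Answer: @
@@
@_@
@@@@
@___@
@@__@@
@_@_@_@
@@@@@@@@
@_______@
@@______@@
@_@_____@_@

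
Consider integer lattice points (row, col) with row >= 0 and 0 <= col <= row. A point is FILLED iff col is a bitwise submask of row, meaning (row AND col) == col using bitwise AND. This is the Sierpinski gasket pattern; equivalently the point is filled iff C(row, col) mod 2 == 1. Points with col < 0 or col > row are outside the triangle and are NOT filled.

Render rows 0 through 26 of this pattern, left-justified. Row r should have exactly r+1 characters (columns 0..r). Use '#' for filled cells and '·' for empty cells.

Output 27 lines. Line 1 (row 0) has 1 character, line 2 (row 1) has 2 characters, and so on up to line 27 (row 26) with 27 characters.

r0=0: #
r1=1: ##
r2=10: #·#
r3=11: ####
r4=100: #···#
r5=101: ##··##
r6=110: #·#·#·#
r7=111: ########
r8=1000: #·······#
r9=1001: ##······##
r10=1010: #·#·····#·#
r11=1011: ####····####
r12=1100: #···#···#···#
r13=1101: ##··##··##··##
r14=1110: #·#·#·#·#·#·#·#
r15=1111: ################
r16=10000: #···············#
r17=10001: ##··············##
r18=10010: #·#·············#·#
r19=10011: ####············####
r20=10100: #···#···········#···#
r21=10101: ##··##··········##··##
r22=10110: #·#·#·#·········#·#·#·#
r23=10111: ########········########
r24=11000: #·······#·······#·······#
r25=11001: ##······##······##······##
r26=11010: #·#·····#·#·····#·#·····#·#

Answer: #
##
#·#
####
#···#
##··##
#·#·#·#
########
#·······#
##······##
#·#·····#·#
####····####
#···#···#···#
##··##··##··##
#·#·#·#·#·#·#·#
################
#···············#
##··············##
#·#·············#·#
####············####
#···#···········#···#
##··##··········##··##
#·#·#·#·········#·#·#·#
########········########
#·······#·······#·······#
##······##······##······##
#·#·····#·#·····#·#·····#·#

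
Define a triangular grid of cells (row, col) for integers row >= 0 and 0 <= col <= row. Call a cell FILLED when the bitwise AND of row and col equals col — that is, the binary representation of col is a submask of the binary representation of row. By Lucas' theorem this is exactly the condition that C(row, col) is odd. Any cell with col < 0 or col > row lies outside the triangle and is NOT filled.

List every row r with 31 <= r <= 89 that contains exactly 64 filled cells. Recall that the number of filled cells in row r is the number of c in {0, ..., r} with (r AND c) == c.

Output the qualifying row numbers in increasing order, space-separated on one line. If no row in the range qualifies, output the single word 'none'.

Answer: 63

Derivation:
Row r has 2^popcount(r) filled cells, so we need popcount(r) = log2(64) = 6.
Scan r = 31..89 and keep those with exactly 6 one-bits:
r=31=11111 popcount=5 -> skip
r=32=100000 popcount=1 -> skip
r=33=100001 popcount=2 -> skip
r=34=100010 popcount=2 -> skip
r=35=100011 popcount=3 -> skip
r=36=100100 popcount=2 -> skip
r=37=100101 popcount=3 -> skip
r=38=100110 popcount=3 -> skip
r=39=100111 popcount=4 -> skip
r=40=101000 popcount=2 -> skip
r=41=101001 popcount=3 -> skip
r=42=101010 popcount=3 -> skip
r=43=101011 popcount=4 -> skip
r=44=101100 popcount=3 -> skip
r=45=101101 popcount=4 -> skip
r=46=101110 popcount=4 -> skip
r=47=101111 popcount=5 -> skip
r=48=110000 popcount=2 -> skip
r=49=110001 popcount=3 -> skip
r=50=110010 popcount=3 -> skip
r=51=110011 popcount=4 -> skip
r=52=110100 popcount=3 -> skip
r=53=110101 popcount=4 -> skip
r=54=110110 popcount=4 -> skip
r=55=110111 popcount=5 -> skip
r=56=111000 popcount=3 -> skip
r=57=111001 popcount=4 -> skip
r=58=111010 popcount=4 -> skip
r=59=111011 popcount=5 -> skip
r=60=111100 popcount=4 -> skip
r=61=111101 popcount=5 -> skip
r=62=111110 popcount=5 -> skip
r=63=111111 popcount=6 -> KEEP
r=64=1000000 popcount=1 -> skip
r=65=1000001 popcount=2 -> skip
r=66=1000010 popcount=2 -> skip
r=67=1000011 popcount=3 -> skip
r=68=1000100 popcount=2 -> skip
r=69=1000101 popcount=3 -> skip
r=70=1000110 popcount=3 -> skip
r=71=1000111 popcount=4 -> skip
r=72=1001000 popcount=2 -> skip
r=73=1001001 popcount=3 -> skip
r=74=1001010 popcount=3 -> skip
r=75=1001011 popcount=4 -> skip
r=76=1001100 popcount=3 -> skip
r=77=1001101 popcount=4 -> skip
r=78=1001110 popcount=4 -> skip
r=79=1001111 popcount=5 -> skip
r=80=1010000 popcount=2 -> skip
r=81=1010001 popcount=3 -> skip
r=82=1010010 popcount=3 -> skip
r=83=1010011 popcount=4 -> skip
r=84=1010100 popcount=3 -> skip
r=85=1010101 popcount=4 -> skip
r=86=1010110 popcount=4 -> skip
r=87=1010111 popcount=5 -> skip
r=88=1011000 popcount=3 -> skip
r=89=1011001 popcount=4 -> skip
Kept rows: 63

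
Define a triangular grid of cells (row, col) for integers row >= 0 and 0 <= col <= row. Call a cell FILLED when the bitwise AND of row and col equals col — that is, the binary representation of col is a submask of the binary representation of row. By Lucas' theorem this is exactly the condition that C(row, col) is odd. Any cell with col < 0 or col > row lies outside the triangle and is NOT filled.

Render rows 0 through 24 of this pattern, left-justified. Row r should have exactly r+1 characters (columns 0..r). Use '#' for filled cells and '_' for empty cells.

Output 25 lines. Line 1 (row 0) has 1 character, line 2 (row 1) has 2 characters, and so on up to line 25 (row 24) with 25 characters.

r0=0: #
r1=1: ##
r2=10: #_#
r3=11: ####
r4=100: #___#
r5=101: ##__##
r6=110: #_#_#_#
r7=111: ########
r8=1000: #_______#
r9=1001: ##______##
r10=1010: #_#_____#_#
r11=1011: ####____####
r12=1100: #___#___#___#
r13=1101: ##__##__##__##
r14=1110: #_#_#_#_#_#_#_#
r15=1111: ################
r16=10000: #_______________#
r17=10001: ##______________##
r18=10010: #_#_____________#_#
r19=10011: ####____________####
r20=10100: #___#___________#___#
r21=10101: ##__##__________##__##
r22=10110: #_#_#_#_________#_#_#_#
r23=10111: ########________########
r24=11000: #_______#_______#_______#

Answer: #
##
#_#
####
#___#
##__##
#_#_#_#
########
#_______#
##______##
#_#_____#_#
####____####
#___#___#___#
##__##__##__##
#_#_#_#_#_#_#_#
################
#_______________#
##______________##
#_#_____________#_#
####____________####
#___#___________#___#
##__##__________##__##
#_#_#_#_________#_#_#_#
########________########
#_______#_______#_______#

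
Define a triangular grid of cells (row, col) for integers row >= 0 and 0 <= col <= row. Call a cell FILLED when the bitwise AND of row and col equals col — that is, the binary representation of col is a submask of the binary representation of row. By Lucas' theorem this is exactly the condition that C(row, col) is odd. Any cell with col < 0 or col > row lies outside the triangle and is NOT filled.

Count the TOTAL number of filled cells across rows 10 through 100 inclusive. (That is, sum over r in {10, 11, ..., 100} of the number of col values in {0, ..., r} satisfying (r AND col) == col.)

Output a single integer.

r10=1010 pc2: +4 =4
r11=1011 pc3: +8 =12
r12=1100 pc2: +4 =16
r13=1101 pc3: +8 =24
r14=1110 pc3: +8 =32
r15=1111 pc4: +16 =48
r16=10000 pc1: +2 =50
r17=10001 pc2: +4 =54
r18=10010 pc2: +4 =58
r19=10011 pc3: +8 =66
r20=10100 pc2: +4 =70
r21=10101 pc3: +8 =78
r22=10110 pc3: +8 =86
r23=10111 pc4: +16 =102
r24=11000 pc2: +4 =106
r25=11001 pc3: +8 =114
r26=11010 pc3: +8 =122
r27=11011 pc4: +16 =138
r28=11100 pc3: +8 =146
r29=11101 pc4: +16 =162
r30=11110 pc4: +16 =178
r31=11111 pc5: +32 =210
r32=100000 pc1: +2 =212
r33=100001 pc2: +4 =216
r34=100010 pc2: +4 =220
r35=100011 pc3: +8 =228
r36=100100 pc2: +4 =232
r37=100101 pc3: +8 =240
r38=100110 pc3: +8 =248
r39=100111 pc4: +16 =264
r40=101000 pc2: +4 =268
r41=101001 pc3: +8 =276
r42=101010 pc3: +8 =284
r43=101011 pc4: +16 =300
r44=101100 pc3: +8 =308
r45=101101 pc4: +16 =324
r46=101110 pc4: +16 =340
r47=101111 pc5: +32 =372
r48=110000 pc2: +4 =376
r49=110001 pc3: +8 =384
r50=110010 pc3: +8 =392
r51=110011 pc4: +16 =408
r52=110100 pc3: +8 =416
r53=110101 pc4: +16 =432
r54=110110 pc4: +16 =448
r55=110111 pc5: +32 =480
r56=111000 pc3: +8 =488
r57=111001 pc4: +16 =504
r58=111010 pc4: +16 =520
r59=111011 pc5: +32 =552
r60=111100 pc4: +16 =568
r61=111101 pc5: +32 =600
r62=111110 pc5: +32 =632
r63=111111 pc6: +64 =696
r64=1000000 pc1: +2 =698
r65=1000001 pc2: +4 =702
r66=1000010 pc2: +4 =706
r67=1000011 pc3: +8 =714
r68=1000100 pc2: +4 =718
r69=1000101 pc3: +8 =726
r70=1000110 pc3: +8 =734
r71=1000111 pc4: +16 =750
r72=1001000 pc2: +4 =754
r73=1001001 pc3: +8 =762
r74=1001010 pc3: +8 =770
r75=1001011 pc4: +16 =786
r76=1001100 pc3: +8 =794
r77=1001101 pc4: +16 =810
r78=1001110 pc4: +16 =826
r79=1001111 pc5: +32 =858
r80=1010000 pc2: +4 =862
r81=1010001 pc3: +8 =870
r82=1010010 pc3: +8 =878
r83=1010011 pc4: +16 =894
r84=1010100 pc3: +8 =902
r85=1010101 pc4: +16 =918
r86=1010110 pc4: +16 =934
r87=1010111 pc5: +32 =966
r88=1011000 pc3: +8 =974
r89=1011001 pc4: +16 =990
r90=1011010 pc4: +16 =1006
r91=1011011 pc5: +32 =1038
r92=1011100 pc4: +16 =1054
r93=1011101 pc5: +32 =1086
r94=1011110 pc5: +32 =1118
r95=1011111 pc6: +64 =1182
r96=1100000 pc2: +4 =1186
r97=1100001 pc3: +8 =1194
r98=1100010 pc3: +8 =1202
r99=1100011 pc4: +16 =1218
r100=1100100 pc3: +8 =1226

Answer: 1226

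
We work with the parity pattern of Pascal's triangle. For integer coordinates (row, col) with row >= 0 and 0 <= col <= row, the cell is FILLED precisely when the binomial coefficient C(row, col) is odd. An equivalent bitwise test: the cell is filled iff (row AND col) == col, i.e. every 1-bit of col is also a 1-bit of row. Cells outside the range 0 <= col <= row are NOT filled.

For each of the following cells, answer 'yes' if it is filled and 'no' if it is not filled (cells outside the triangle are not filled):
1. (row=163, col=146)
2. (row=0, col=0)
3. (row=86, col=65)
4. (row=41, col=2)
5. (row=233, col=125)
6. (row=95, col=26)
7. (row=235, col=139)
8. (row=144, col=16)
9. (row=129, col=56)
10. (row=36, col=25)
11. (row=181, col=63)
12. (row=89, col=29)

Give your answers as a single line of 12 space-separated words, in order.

(163,146): row=0b10100011, col=0b10010010, row AND col = 0b10000010 = 130; 130 != 146 -> empty
(0,0): row=0b0, col=0b0, row AND col = 0b0 = 0; 0 == 0 -> filled
(86,65): row=0b1010110, col=0b1000001, row AND col = 0b1000000 = 64; 64 != 65 -> empty
(41,2): row=0b101001, col=0b10, row AND col = 0b0 = 0; 0 != 2 -> empty
(233,125): row=0b11101001, col=0b1111101, row AND col = 0b1101001 = 105; 105 != 125 -> empty
(95,26): row=0b1011111, col=0b11010, row AND col = 0b11010 = 26; 26 == 26 -> filled
(235,139): row=0b11101011, col=0b10001011, row AND col = 0b10001011 = 139; 139 == 139 -> filled
(144,16): row=0b10010000, col=0b10000, row AND col = 0b10000 = 16; 16 == 16 -> filled
(129,56): row=0b10000001, col=0b111000, row AND col = 0b0 = 0; 0 != 56 -> empty
(36,25): row=0b100100, col=0b11001, row AND col = 0b0 = 0; 0 != 25 -> empty
(181,63): row=0b10110101, col=0b111111, row AND col = 0b110101 = 53; 53 != 63 -> empty
(89,29): row=0b1011001, col=0b11101, row AND col = 0b11001 = 25; 25 != 29 -> empty

Answer: no yes no no no yes yes yes no no no no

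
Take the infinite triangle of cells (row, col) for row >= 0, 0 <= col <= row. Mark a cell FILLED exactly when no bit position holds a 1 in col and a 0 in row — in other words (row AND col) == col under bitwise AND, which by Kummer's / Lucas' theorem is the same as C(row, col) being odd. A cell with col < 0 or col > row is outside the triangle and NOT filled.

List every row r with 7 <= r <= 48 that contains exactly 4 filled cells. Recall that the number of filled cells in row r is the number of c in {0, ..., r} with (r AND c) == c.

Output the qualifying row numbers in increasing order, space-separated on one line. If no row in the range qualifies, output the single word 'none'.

Row r has 2^popcount(r) filled cells, so we need popcount(r) = log2(4) = 2.
Scan r = 7..48 and keep those with exactly 2 one-bits:
r=7=111 popcount=3 -> skip
r=8=1000 popcount=1 -> skip
r=9=1001 popcount=2 -> KEEP
r=10=1010 popcount=2 -> KEEP
r=11=1011 popcount=3 -> skip
r=12=1100 popcount=2 -> KEEP
r=13=1101 popcount=3 -> skip
r=14=1110 popcount=3 -> skip
r=15=1111 popcount=4 -> skip
r=16=10000 popcount=1 -> skip
r=17=10001 popcount=2 -> KEEP
r=18=10010 popcount=2 -> KEEP
r=19=10011 popcount=3 -> skip
r=20=10100 popcount=2 -> KEEP
r=21=10101 popcount=3 -> skip
r=22=10110 popcount=3 -> skip
r=23=10111 popcount=4 -> skip
r=24=11000 popcount=2 -> KEEP
r=25=11001 popcount=3 -> skip
r=26=11010 popcount=3 -> skip
r=27=11011 popcount=4 -> skip
r=28=11100 popcount=3 -> skip
r=29=11101 popcount=4 -> skip
r=30=11110 popcount=4 -> skip
r=31=11111 popcount=5 -> skip
r=32=100000 popcount=1 -> skip
r=33=100001 popcount=2 -> KEEP
r=34=100010 popcount=2 -> KEEP
r=35=100011 popcount=3 -> skip
r=36=100100 popcount=2 -> KEEP
r=37=100101 popcount=3 -> skip
r=38=100110 popcount=3 -> skip
r=39=100111 popcount=4 -> skip
r=40=101000 popcount=2 -> KEEP
r=41=101001 popcount=3 -> skip
r=42=101010 popcount=3 -> skip
r=43=101011 popcount=4 -> skip
r=44=101100 popcount=3 -> skip
r=45=101101 popcount=4 -> skip
r=46=101110 popcount=4 -> skip
r=47=101111 popcount=5 -> skip
r=48=110000 popcount=2 -> KEEP
Kept rows: 9 10 12 17 18 20 24 33 34 36 40 48

Answer: 9 10 12 17 18 20 24 33 34 36 40 48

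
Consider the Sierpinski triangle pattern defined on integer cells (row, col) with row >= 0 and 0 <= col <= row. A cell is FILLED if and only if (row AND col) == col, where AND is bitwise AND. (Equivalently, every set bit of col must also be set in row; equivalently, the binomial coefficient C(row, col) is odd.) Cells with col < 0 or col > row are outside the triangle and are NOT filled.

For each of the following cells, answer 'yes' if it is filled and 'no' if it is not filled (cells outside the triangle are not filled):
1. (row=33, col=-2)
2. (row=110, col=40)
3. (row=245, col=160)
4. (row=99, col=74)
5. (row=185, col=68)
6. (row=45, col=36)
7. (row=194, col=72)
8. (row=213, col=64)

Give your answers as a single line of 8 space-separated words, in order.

(33,-2): col outside [0, 33] -> not filled
(110,40): row=0b1101110, col=0b101000, row AND col = 0b101000 = 40; 40 == 40 -> filled
(245,160): row=0b11110101, col=0b10100000, row AND col = 0b10100000 = 160; 160 == 160 -> filled
(99,74): row=0b1100011, col=0b1001010, row AND col = 0b1000010 = 66; 66 != 74 -> empty
(185,68): row=0b10111001, col=0b1000100, row AND col = 0b0 = 0; 0 != 68 -> empty
(45,36): row=0b101101, col=0b100100, row AND col = 0b100100 = 36; 36 == 36 -> filled
(194,72): row=0b11000010, col=0b1001000, row AND col = 0b1000000 = 64; 64 != 72 -> empty
(213,64): row=0b11010101, col=0b1000000, row AND col = 0b1000000 = 64; 64 == 64 -> filled

Answer: no yes yes no no yes no yes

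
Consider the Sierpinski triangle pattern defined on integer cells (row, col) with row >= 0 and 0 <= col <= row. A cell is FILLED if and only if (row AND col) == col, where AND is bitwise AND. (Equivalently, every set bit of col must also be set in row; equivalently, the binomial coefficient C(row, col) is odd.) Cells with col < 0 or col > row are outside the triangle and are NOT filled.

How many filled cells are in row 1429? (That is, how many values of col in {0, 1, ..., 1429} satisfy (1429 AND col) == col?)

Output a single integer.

Answer: 64

Derivation:
1429 in binary = 10110010101
popcount(1429) = number of 1-bits in 10110010101 = 6
A col c satisfies (1429 AND c) == c iff every set bit of c is also set in 1429; each of the 6 set bits of 1429 can independently be on or off in c.
count = 2^6 = 64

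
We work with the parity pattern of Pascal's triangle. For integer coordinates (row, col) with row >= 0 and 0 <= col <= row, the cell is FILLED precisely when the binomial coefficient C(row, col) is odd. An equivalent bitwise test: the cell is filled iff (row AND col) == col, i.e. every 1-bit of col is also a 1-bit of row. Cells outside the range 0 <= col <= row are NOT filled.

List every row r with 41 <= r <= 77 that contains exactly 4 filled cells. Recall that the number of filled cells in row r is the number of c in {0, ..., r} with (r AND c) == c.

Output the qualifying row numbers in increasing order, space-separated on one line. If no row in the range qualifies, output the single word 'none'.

Answer: 48 65 66 68 72

Derivation:
Row r has 2^popcount(r) filled cells, so we need popcount(r) = log2(4) = 2.
Scan r = 41..77 and keep those with exactly 2 one-bits:
r=41=101001 popcount=3 -> skip
r=42=101010 popcount=3 -> skip
r=43=101011 popcount=4 -> skip
r=44=101100 popcount=3 -> skip
r=45=101101 popcount=4 -> skip
r=46=101110 popcount=4 -> skip
r=47=101111 popcount=5 -> skip
r=48=110000 popcount=2 -> KEEP
r=49=110001 popcount=3 -> skip
r=50=110010 popcount=3 -> skip
r=51=110011 popcount=4 -> skip
r=52=110100 popcount=3 -> skip
r=53=110101 popcount=4 -> skip
r=54=110110 popcount=4 -> skip
r=55=110111 popcount=5 -> skip
r=56=111000 popcount=3 -> skip
r=57=111001 popcount=4 -> skip
r=58=111010 popcount=4 -> skip
r=59=111011 popcount=5 -> skip
r=60=111100 popcount=4 -> skip
r=61=111101 popcount=5 -> skip
r=62=111110 popcount=5 -> skip
r=63=111111 popcount=6 -> skip
r=64=1000000 popcount=1 -> skip
r=65=1000001 popcount=2 -> KEEP
r=66=1000010 popcount=2 -> KEEP
r=67=1000011 popcount=3 -> skip
r=68=1000100 popcount=2 -> KEEP
r=69=1000101 popcount=3 -> skip
r=70=1000110 popcount=3 -> skip
r=71=1000111 popcount=4 -> skip
r=72=1001000 popcount=2 -> KEEP
r=73=1001001 popcount=3 -> skip
r=74=1001010 popcount=3 -> skip
r=75=1001011 popcount=4 -> skip
r=76=1001100 popcount=3 -> skip
r=77=1001101 popcount=4 -> skip
Kept rows: 48 65 66 68 72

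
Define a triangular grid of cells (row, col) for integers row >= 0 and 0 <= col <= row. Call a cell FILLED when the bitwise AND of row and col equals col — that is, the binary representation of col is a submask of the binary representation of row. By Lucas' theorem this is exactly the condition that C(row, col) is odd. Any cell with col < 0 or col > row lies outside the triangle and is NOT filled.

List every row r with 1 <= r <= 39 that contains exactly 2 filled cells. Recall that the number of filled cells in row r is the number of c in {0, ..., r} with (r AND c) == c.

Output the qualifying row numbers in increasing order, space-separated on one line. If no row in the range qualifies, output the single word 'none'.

Row r has 2^popcount(r) filled cells, so we need popcount(r) = log2(2) = 1.
Scan r = 1..39 and keep those with exactly 1 one-bits:
r=1=1 popcount=1 -> KEEP
r=2=10 popcount=1 -> KEEP
r=3=11 popcount=2 -> skip
r=4=100 popcount=1 -> KEEP
r=5=101 popcount=2 -> skip
r=6=110 popcount=2 -> skip
r=7=111 popcount=3 -> skip
r=8=1000 popcount=1 -> KEEP
r=9=1001 popcount=2 -> skip
r=10=1010 popcount=2 -> skip
r=11=1011 popcount=3 -> skip
r=12=1100 popcount=2 -> skip
r=13=1101 popcount=3 -> skip
r=14=1110 popcount=3 -> skip
r=15=1111 popcount=4 -> skip
r=16=10000 popcount=1 -> KEEP
r=17=10001 popcount=2 -> skip
r=18=10010 popcount=2 -> skip
r=19=10011 popcount=3 -> skip
r=20=10100 popcount=2 -> skip
r=21=10101 popcount=3 -> skip
r=22=10110 popcount=3 -> skip
r=23=10111 popcount=4 -> skip
r=24=11000 popcount=2 -> skip
r=25=11001 popcount=3 -> skip
r=26=11010 popcount=3 -> skip
r=27=11011 popcount=4 -> skip
r=28=11100 popcount=3 -> skip
r=29=11101 popcount=4 -> skip
r=30=11110 popcount=4 -> skip
r=31=11111 popcount=5 -> skip
r=32=100000 popcount=1 -> KEEP
r=33=100001 popcount=2 -> skip
r=34=100010 popcount=2 -> skip
r=35=100011 popcount=3 -> skip
r=36=100100 popcount=2 -> skip
r=37=100101 popcount=3 -> skip
r=38=100110 popcount=3 -> skip
r=39=100111 popcount=4 -> skip
Kept rows: 1 2 4 8 16 32

Answer: 1 2 4 8 16 32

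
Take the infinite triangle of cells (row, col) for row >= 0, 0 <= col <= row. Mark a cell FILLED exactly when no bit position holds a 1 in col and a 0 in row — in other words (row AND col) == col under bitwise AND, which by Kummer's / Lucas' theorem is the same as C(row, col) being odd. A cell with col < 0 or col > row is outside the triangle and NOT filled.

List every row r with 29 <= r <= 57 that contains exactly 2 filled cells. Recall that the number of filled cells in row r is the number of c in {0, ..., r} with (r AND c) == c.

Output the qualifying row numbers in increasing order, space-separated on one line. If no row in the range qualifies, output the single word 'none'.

Answer: 32

Derivation:
Row r has 2^popcount(r) filled cells, so we need popcount(r) = log2(2) = 1.
Scan r = 29..57 and keep those with exactly 1 one-bits:
r=29=11101 popcount=4 -> skip
r=30=11110 popcount=4 -> skip
r=31=11111 popcount=5 -> skip
r=32=100000 popcount=1 -> KEEP
r=33=100001 popcount=2 -> skip
r=34=100010 popcount=2 -> skip
r=35=100011 popcount=3 -> skip
r=36=100100 popcount=2 -> skip
r=37=100101 popcount=3 -> skip
r=38=100110 popcount=3 -> skip
r=39=100111 popcount=4 -> skip
r=40=101000 popcount=2 -> skip
r=41=101001 popcount=3 -> skip
r=42=101010 popcount=3 -> skip
r=43=101011 popcount=4 -> skip
r=44=101100 popcount=3 -> skip
r=45=101101 popcount=4 -> skip
r=46=101110 popcount=4 -> skip
r=47=101111 popcount=5 -> skip
r=48=110000 popcount=2 -> skip
r=49=110001 popcount=3 -> skip
r=50=110010 popcount=3 -> skip
r=51=110011 popcount=4 -> skip
r=52=110100 popcount=3 -> skip
r=53=110101 popcount=4 -> skip
r=54=110110 popcount=4 -> skip
r=55=110111 popcount=5 -> skip
r=56=111000 popcount=3 -> skip
r=57=111001 popcount=4 -> skip
Kept rows: 32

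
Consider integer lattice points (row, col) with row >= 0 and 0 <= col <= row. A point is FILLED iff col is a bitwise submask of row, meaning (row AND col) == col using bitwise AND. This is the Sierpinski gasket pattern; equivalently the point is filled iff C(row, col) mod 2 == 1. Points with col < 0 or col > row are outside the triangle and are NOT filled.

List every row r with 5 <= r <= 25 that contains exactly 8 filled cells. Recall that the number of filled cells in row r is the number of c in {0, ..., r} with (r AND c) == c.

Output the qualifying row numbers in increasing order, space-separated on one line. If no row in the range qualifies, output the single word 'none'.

Answer: 7 11 13 14 19 21 22 25

Derivation:
Row r has 2^popcount(r) filled cells, so we need popcount(r) = log2(8) = 3.
Scan r = 5..25 and keep those with exactly 3 one-bits:
r=5=101 popcount=2 -> skip
r=6=110 popcount=2 -> skip
r=7=111 popcount=3 -> KEEP
r=8=1000 popcount=1 -> skip
r=9=1001 popcount=2 -> skip
r=10=1010 popcount=2 -> skip
r=11=1011 popcount=3 -> KEEP
r=12=1100 popcount=2 -> skip
r=13=1101 popcount=3 -> KEEP
r=14=1110 popcount=3 -> KEEP
r=15=1111 popcount=4 -> skip
r=16=10000 popcount=1 -> skip
r=17=10001 popcount=2 -> skip
r=18=10010 popcount=2 -> skip
r=19=10011 popcount=3 -> KEEP
r=20=10100 popcount=2 -> skip
r=21=10101 popcount=3 -> KEEP
r=22=10110 popcount=3 -> KEEP
r=23=10111 popcount=4 -> skip
r=24=11000 popcount=2 -> skip
r=25=11001 popcount=3 -> KEEP
Kept rows: 7 11 13 14 19 21 22 25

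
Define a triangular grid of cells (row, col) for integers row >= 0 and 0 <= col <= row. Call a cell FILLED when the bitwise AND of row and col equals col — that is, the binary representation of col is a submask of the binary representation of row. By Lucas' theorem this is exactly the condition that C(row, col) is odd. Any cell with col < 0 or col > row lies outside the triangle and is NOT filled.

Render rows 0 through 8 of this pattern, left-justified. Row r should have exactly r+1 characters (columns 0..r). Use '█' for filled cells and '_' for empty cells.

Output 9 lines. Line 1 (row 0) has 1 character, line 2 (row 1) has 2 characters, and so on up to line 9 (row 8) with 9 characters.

Answer: █
██
█_█
████
█___█
██__██
█_█_█_█
████████
█_______█

Derivation:
r0=0: █
r1=1: ██
r2=10: █_█
r3=11: ████
r4=100: █___█
r5=101: ██__██
r6=110: █_█_█_█
r7=111: ████████
r8=1000: █_______█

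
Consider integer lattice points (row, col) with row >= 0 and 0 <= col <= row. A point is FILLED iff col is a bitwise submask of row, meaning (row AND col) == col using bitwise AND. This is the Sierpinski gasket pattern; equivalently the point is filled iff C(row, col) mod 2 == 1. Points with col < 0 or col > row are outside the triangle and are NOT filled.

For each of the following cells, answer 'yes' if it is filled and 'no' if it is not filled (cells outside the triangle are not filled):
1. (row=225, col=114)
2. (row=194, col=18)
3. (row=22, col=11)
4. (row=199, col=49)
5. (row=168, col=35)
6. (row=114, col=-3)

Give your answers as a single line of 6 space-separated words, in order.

Answer: no no no no no no

Derivation:
(225,114): row=0b11100001, col=0b1110010, row AND col = 0b1100000 = 96; 96 != 114 -> empty
(194,18): row=0b11000010, col=0b10010, row AND col = 0b10 = 2; 2 != 18 -> empty
(22,11): row=0b10110, col=0b1011, row AND col = 0b10 = 2; 2 != 11 -> empty
(199,49): row=0b11000111, col=0b110001, row AND col = 0b1 = 1; 1 != 49 -> empty
(168,35): row=0b10101000, col=0b100011, row AND col = 0b100000 = 32; 32 != 35 -> empty
(114,-3): col outside [0, 114] -> not filled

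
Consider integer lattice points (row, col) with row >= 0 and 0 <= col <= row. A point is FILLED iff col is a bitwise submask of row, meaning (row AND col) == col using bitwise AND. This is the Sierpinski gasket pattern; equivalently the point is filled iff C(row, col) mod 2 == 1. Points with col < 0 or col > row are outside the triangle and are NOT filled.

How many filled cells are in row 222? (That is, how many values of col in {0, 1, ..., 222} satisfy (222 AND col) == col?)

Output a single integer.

222 in binary = 11011110
popcount(222) = number of 1-bits in 11011110 = 6
A col c satisfies (222 AND c) == c iff every set bit of c is also set in 222; each of the 6 set bits of 222 can independently be on or off in c.
count = 2^6 = 64

Answer: 64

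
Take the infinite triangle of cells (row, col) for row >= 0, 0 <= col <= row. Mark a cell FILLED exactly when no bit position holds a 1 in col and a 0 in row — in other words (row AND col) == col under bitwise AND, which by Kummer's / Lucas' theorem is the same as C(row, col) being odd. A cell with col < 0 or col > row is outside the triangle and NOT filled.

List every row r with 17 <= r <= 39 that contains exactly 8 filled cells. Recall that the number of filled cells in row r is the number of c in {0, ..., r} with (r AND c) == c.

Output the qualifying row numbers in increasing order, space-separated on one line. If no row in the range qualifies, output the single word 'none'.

Answer: 19 21 22 25 26 28 35 37 38

Derivation:
Row r has 2^popcount(r) filled cells, so we need popcount(r) = log2(8) = 3.
Scan r = 17..39 and keep those with exactly 3 one-bits:
r=17=10001 popcount=2 -> skip
r=18=10010 popcount=2 -> skip
r=19=10011 popcount=3 -> KEEP
r=20=10100 popcount=2 -> skip
r=21=10101 popcount=3 -> KEEP
r=22=10110 popcount=3 -> KEEP
r=23=10111 popcount=4 -> skip
r=24=11000 popcount=2 -> skip
r=25=11001 popcount=3 -> KEEP
r=26=11010 popcount=3 -> KEEP
r=27=11011 popcount=4 -> skip
r=28=11100 popcount=3 -> KEEP
r=29=11101 popcount=4 -> skip
r=30=11110 popcount=4 -> skip
r=31=11111 popcount=5 -> skip
r=32=100000 popcount=1 -> skip
r=33=100001 popcount=2 -> skip
r=34=100010 popcount=2 -> skip
r=35=100011 popcount=3 -> KEEP
r=36=100100 popcount=2 -> skip
r=37=100101 popcount=3 -> KEEP
r=38=100110 popcount=3 -> KEEP
r=39=100111 popcount=4 -> skip
Kept rows: 19 21 22 25 26 28 35 37 38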